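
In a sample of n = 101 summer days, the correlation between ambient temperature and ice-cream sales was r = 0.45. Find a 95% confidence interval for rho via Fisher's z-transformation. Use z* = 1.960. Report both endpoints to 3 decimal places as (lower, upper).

Fisher z: z_r = atanh(r) = ½·ln((1+0.45)/(1−0.45)) = 0.484700
SE(z) = 1/√(n−3) = 1/√98 = 0.101015
95% ⇒ z* = 1.960; margin = 1.960·0.101015 = 0.197989
CI on z-scale: (0.286711, 0.682689)
Back-transform: tanh(0.286711) = 0.279105, tanh(0.682689) = 0.593265

(0.279, 0.593)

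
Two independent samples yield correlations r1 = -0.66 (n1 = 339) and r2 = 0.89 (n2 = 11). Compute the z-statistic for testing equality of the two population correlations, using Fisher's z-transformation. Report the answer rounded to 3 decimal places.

Fisher z-transforms: z1 = atanh(-0.66) = -0.792814, z2 = atanh(0.89) = 1.421926; difference d = -2.214740
Var(d) = 1/336 + 1/8 = 0.0029762 + 0.1250000 = 0.1279762
z = d/√Var(d) = -2.214740 / √0.1279762 = -2.214740 / 0.357738 = -6.191

-6.191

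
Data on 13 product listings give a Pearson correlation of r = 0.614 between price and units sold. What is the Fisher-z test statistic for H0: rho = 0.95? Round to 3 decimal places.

-3.531

z_r = atanh(0.614) = 0.715317,  z_0 = atanh(0.95) = 1.831781
SE = 1/√(n−3) = 1/√10 = 0.316228
z = (z_r − z_0)/SE = (0.715317 − 1.831781) / 0.316228 = -1.116464 / 0.316228 = -3.531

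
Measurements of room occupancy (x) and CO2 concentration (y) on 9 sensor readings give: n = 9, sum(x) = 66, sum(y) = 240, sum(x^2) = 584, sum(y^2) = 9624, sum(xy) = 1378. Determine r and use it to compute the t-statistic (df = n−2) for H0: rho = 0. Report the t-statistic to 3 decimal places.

-2.406

S_xy = nΣxy − ΣxΣy = 9·1378 − 66·240 = 12402 − 15840 = -3438
S_xx = nΣx² − (Σx)² = 9·584 − 66² = 5256 − 4356 = 900
S_yy = nΣy² − (Σy)² = 9·9624 − 240² = 86616 − 57600 = 29016
r = S_xy / √(S_xx·S_yy) = -3438 / √(900·29016) = -3438 / √26114400 = -3438 / 5110.2250 = -0.6728
t = r·√(n−2)/√(1−r²) = -0.6728·√7 / √(1−0.452660) = -1.780061 / 0.739824 = -2.406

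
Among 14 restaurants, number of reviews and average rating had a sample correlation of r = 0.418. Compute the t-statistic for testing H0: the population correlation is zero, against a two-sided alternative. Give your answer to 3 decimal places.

1.594

t = r·√(n−2) / √(1−r²) with r = 0.418, n = 14
  = 0.418·√12 / √(1 − 0.174724)
  = 0.418·3.464102 / 0.908447
  = 1.447995 / 0.908447 = 1.594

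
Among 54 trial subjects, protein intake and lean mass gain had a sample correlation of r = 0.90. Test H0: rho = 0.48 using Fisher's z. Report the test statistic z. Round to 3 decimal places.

6.779

Fisher z: atanh(0.90) = 1.472219, atanh(0.48) = 0.522984
z = (z_r − z_0)·√(n−3) = (1.472219 − 0.522984)·√51 = 0.949235 · 7.141428 = 6.779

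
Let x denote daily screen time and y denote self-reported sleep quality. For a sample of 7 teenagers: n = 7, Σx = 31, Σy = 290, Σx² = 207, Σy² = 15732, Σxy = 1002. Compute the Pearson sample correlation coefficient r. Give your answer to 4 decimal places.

S_xy = nΣxy − ΣxΣy = 7·1002 − 31·290 = 7014 − 8990 = -1976
S_xx = nΣx² − (Σx)² = 7·207 − 31² = 1449 − 961 = 488
S_yy = nΣy² − (Σy)² = 7·15732 − 290² = 110124 − 84100 = 26024
r = S_xy / √(S_xx·S_yy) = -1976 / √(488·26024) = -1976 / √12699712 = -1976 / 3563.6655 = -0.5545

-0.5545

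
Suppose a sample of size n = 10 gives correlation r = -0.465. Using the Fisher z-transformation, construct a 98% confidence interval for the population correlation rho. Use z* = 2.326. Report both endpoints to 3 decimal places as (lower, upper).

z_r = atanh(-0.465) = -0.503672;  SE = 1/√(n−3) = 1/√7 = 0.377964
z-limits: -0.503672 ± 2.326·0.377964 = -0.503672 ± 0.879144 = [-1.382816, 0.375472]
ρ-limits: (tanh -1.382816, tanh 0.375472) = (-0.882, 0.359)

(-0.882, 0.359)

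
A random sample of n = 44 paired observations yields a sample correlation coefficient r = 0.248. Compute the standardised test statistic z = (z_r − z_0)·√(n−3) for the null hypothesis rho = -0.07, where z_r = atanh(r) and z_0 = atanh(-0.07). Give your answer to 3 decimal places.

Fisher z: atanh(0.248) = 0.253281, atanh(-0.07) = -0.070115
z = (z_r − z_0)·√(n−3) = (0.253281 − (-0.070115))·√41 = 0.323396 · 6.403124 = 2.071

2.071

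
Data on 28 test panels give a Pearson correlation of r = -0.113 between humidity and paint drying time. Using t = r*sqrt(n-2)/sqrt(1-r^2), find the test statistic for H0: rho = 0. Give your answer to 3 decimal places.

1 − r² = 1 − 0.012769 = 0.987231;  √(1−r²) = 0.993595
√(n−2) = √26 = 5.099020
t = r·√(n−2)/√(1−r²) = -0.113 · 5.099020 / 0.993595 = -0.580

-0.580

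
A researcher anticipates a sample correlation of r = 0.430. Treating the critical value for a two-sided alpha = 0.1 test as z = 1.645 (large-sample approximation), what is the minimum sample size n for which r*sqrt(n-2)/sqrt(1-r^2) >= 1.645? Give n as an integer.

r√(n−2)/√(1−r²) ≥ 1.645  ⇔  n−2 ≥ (1.645)²·(1−r²)/r²
(1−r²)/r² = (1−0.184900)/0.184900 = 4.4083
n ≥ 2 + 2.706025·4.4083 = 2 + 11.9290 = 13.9290
⌈13.9290⌉ = 14

14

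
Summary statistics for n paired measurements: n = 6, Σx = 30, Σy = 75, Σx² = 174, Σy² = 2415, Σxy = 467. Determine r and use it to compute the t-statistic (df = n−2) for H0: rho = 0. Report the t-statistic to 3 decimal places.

S_xy = nΣxy − ΣxΣy = 6·467 − 30·75 = 2802 − 2250 = 552
S_xx = nΣx² − (Σx)² = 6·174 − 30² = 1044 − 900 = 144
S_yy = nΣy² − (Σy)² = 6·2415 − 75² = 14490 − 5625 = 8865
r = S_xy / √(S_xx·S_yy) = 552 / √(144·8865) = 552 / √1276560 = 552 / 1129.8495 = 0.4886
t = r·√(n−2)/√(1−r²) = 0.4886·√4 / √(1−0.238730) = 0.977200 / 0.872508 = 1.120

1.120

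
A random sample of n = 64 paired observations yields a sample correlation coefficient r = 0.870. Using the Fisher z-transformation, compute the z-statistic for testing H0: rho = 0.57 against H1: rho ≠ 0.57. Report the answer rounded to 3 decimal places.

Fisher z: atanh(0.870) = 1.333080, atanh(0.57) = 0.647523
z = (z_r − z_0)·√(n−3) = (1.333080 − 0.647523)·√61 = 0.685557 · 7.810250 = 5.354

5.354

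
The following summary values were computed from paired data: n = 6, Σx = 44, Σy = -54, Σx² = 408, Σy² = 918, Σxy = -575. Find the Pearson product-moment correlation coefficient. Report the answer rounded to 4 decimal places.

-0.9323

S_xy = nΣxy − ΣxΣy = 6·(-575) − 44·(-54) = -3450 − (-2376) = -1074
S_xx = nΣx² − (Σx)² = 6·408 − 44² = 2448 − 1936 = 512
S_yy = nΣy² − (Σy)² = 6·918 − (-54)² = 5508 − 2916 = 2592
r = S_xy / √(S_xx·S_yy) = -1074 / √(512·2592) = -1074 / √1327104 = -1074 / 1152.0000 = -0.9323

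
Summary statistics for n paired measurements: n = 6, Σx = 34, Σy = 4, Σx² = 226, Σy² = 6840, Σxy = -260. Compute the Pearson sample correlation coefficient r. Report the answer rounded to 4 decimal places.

-0.5921

Numerator: nΣxy − (Σx)(Σy) = 6·(-260) − (34)(4) = -1696
Denominator: √[(nΣx²−(Σx)²)(nΣy²−(Σy)²)]
  nΣx²−(Σx)² = 6·226 − 1156 = 200;  nΣy²−(Σy)² = 6·6840 − 16 = 41024
  √(200·41024) = √8204800 = 2864.4022
r = -1696 / 2864.4022 = -0.5921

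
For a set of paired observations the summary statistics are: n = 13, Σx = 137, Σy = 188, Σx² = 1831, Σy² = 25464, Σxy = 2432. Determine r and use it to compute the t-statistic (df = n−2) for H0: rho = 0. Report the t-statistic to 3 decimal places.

0.510

S_xy = nΣxy − ΣxΣy = 13·2432 − 137·188 = 31616 − 25756 = 5860
S_xx = nΣx² − (Σx)² = 13·1831 − 137² = 23803 − 18769 = 5034
S_yy = nΣy² − (Σy)² = 13·25464 − 188² = 331032 − 35344 = 295688
r = S_xy / √(S_xx·S_yy) = 5860 / √(5034·295688) = 5860 / √1488493392 = 5860 / 38580.9978 = 0.1519
t = r·√(n−2)/√(1−r²) = 0.1519·√11 / √(1−0.023074) = 0.503795 / 0.988396 = 0.510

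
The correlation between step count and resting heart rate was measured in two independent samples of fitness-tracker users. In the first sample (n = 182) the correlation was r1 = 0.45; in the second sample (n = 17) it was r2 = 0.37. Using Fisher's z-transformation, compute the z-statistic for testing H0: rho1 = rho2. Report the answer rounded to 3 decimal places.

z1 = atanh(0.45) = 0.484700,  z2 = atanh(0.37) = 0.388423
SE = √(1/(n1−3) + 1/(n2−3)) = √(1/179 + 1/14) = √(0.0055866 + 0.0714286) = √0.0770152 = 0.277516
z = (z1 − z2)/SE = (0.484700 − 0.388423) / 0.277516 = 0.096277 / 0.277516 = 0.347

0.347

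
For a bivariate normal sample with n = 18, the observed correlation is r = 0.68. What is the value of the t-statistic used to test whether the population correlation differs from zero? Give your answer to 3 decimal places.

1 − r² = 1 − 0.4624 = 0.5376;  √(1−r²) = 0.733212
√(n−2) = √16 = 4.000000
t = r·√(n−2)/√(1−r²) = 0.68 · 4.000000 / 0.733212 = 3.710

3.710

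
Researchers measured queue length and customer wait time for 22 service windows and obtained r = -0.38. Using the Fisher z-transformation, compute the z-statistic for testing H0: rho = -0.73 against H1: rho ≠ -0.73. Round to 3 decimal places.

Fisher z: atanh(-0.38) = -0.400060, atanh(-0.73) = -0.928727
z = (z_r − z_0)·√(n−3) = (-0.400060 − (-0.928727))·√19 = 0.528667 · 4.358899 = 2.304

2.304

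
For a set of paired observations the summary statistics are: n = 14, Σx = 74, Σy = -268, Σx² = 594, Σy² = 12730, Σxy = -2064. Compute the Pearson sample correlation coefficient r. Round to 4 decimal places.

-0.5214

Numerator: nΣxy − (Σx)(Σy) = 14·(-2064) − (74)(-268) = -9064
Denominator: √[(nΣx²−(Σx)²)(nΣy²−(Σy)²)]
  nΣx²−(Σx)² = 14·594 − 5476 = 2840;  nΣy²−(Σy)² = 14·12730 − 71824 = 106396
  √(2840·106396) = √302164640 = 17382.8835
r = -9064 / 17382.8835 = -0.5214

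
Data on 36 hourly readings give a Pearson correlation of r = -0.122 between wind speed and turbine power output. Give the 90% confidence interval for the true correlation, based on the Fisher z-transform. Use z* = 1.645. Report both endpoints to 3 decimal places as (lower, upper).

(-0.388, 0.162)

z_r = atanh(-0.122) = -0.122611;  SE = 1/√(n−3) = 1/√33 = 0.174078
z-limits: -0.122611 ± 1.645·0.174078 = -0.122611 ± 0.286358 = [-0.408969, 0.163747]
ρ-limits: (tanh -0.408969, tanh 0.163747) = (-0.388, 0.162)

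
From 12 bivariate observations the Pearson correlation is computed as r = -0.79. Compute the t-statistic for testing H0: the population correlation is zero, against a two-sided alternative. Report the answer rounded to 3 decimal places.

t = r·√(n−2) / √(1−r²) with r = -0.79, n = 12
  = -0.79·√10 / √(1 − 0.6241)
  = -0.79·3.162278 / 0.613107
  = -2.498200 / 0.613107 = -4.075

-4.075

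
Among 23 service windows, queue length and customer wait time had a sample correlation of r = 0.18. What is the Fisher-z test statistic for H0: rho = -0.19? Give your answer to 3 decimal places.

Fisher z: atanh(0.18) = 0.181983, atanh(-0.19) = -0.192337
z = (z_r − z_0)·√(n−3) = (0.181983 − (-0.192337))·√20 = 0.374320 · 4.472136 = 1.674

1.674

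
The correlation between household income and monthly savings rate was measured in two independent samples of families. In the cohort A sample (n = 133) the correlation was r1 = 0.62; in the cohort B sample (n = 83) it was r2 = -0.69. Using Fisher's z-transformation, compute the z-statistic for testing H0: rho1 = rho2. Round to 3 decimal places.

Fisher z-transforms: z1 = atanh(0.62) = 0.725005, z2 = atanh(-0.69) = -0.847956; difference d = 1.572961
Var(d) = 1/130 + 1/80 = 0.0076923 + 0.0125000 = 0.0201923
z = d/√Var(d) = 1.572961 / √0.0201923 = 1.572961 / 0.142100 = 11.069

11.069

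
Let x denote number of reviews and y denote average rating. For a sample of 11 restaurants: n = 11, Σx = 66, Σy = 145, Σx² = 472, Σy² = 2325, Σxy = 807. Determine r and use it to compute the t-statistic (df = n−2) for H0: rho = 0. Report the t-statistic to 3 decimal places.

S_xy = nΣxy − ΣxΣy = 11·807 − 66·145 = 8877 − 9570 = -693
S_xx = nΣx² − (Σx)² = 11·472 − 66² = 5192 − 4356 = 836
S_yy = nΣy² − (Σy)² = 11·2325 − 145² = 25575 − 21025 = 4550
r = S_xy / √(S_xx·S_yy) = -693 / √(836·4550) = -693 / √3803800 = -693 / 1950.3333 = -0.3553
t = r·√(n−2)/√(1−r²) = -0.3553·√9 / √(1−0.126238) = -1.065900 / 0.934752 = -1.140

-1.140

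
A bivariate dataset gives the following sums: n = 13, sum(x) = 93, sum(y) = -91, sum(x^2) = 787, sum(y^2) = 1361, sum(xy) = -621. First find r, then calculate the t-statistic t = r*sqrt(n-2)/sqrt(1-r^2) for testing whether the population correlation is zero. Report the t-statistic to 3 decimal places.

0.337

Numerator: nΣxy − (Σx)(Σy) = 13·(-621) − (93)(-91) = 390
Denominator: √[(nΣx²−(Σx)²)(nΣy²−(Σy)²)]
  nΣx²−(Σx)² = 13·787 − 8649 = 1582;  nΣy²−(Σy)² = 13·1361 − 8281 = 9412
  √(1582·9412) = √14889784 = 3858.7283
r = 390 / 3858.7283 = 0.1011
t = r·√(n−2)/√(1−r²) = 0.1011·√11 / √(1−0.010221) = 0.335311 / 0.994876 = 0.337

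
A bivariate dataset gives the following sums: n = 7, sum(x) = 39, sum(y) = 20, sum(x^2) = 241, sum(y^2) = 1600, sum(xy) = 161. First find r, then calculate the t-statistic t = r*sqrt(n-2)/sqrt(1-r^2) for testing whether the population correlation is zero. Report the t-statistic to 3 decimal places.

S_xy = nΣxy − ΣxΣy = 7·161 − 39·20 = 1127 − 780 = 347
S_xx = nΣx² − (Σx)² = 7·241 − 39² = 1687 − 1521 = 166
S_yy = nΣy² − (Σy)² = 7·1600 − 20² = 11200 − 400 = 10800
r = S_xy / √(S_xx·S_yy) = 347 / √(166·10800) = 347 / √1792800 = 347 / 1338.9548 = 0.2592
t = r·√(n−2)/√(1−r²) = 0.2592·√5 / √(1−0.067185) = 0.579589 / 0.965823 = 0.600

0.600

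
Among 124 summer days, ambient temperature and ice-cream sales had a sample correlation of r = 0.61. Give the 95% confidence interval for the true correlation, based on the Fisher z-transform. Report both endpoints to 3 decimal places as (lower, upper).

z_r = atanh(0.61) = 0.708921;  SE = 1/√(n−3) = 1/√121 = 0.090909
z-limits: 0.708921 ± 1.960·0.090909 = 0.708921 ± 0.178182 = [0.530739, 0.887103]
ρ-limits: (tanh 0.530739, tanh 0.887103) = (0.486, 0.710)

(0.486, 0.710)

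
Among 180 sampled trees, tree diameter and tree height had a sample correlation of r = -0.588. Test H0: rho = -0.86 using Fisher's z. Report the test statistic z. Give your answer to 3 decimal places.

z_r = atanh(-0.588) = -0.674604,  z_0 = atanh(-0.86) = -1.293345
SE = 1/√(n−3) = 1/√177 = 0.075165
z = (z_r − z_0)/SE = (-0.674604 − (-1.293345)) / 0.075165 = 0.618741 / 0.075165 = 8.232

8.232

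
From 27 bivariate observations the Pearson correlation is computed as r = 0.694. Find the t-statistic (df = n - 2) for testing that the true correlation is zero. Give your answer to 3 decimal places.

1 − r² = 1 − 0.481636 = 0.518364;  √(1−r²) = 0.719975
√(n−2) = √25 = 5.000000
t = r·√(n−2)/√(1−r²) = 0.694 · 5.000000 / 0.719975 = 4.820

4.820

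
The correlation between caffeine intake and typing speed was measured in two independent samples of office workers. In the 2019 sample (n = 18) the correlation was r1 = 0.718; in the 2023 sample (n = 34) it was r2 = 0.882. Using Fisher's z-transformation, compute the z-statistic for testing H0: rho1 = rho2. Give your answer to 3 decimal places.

-1.530

z1 = atanh(0.718) = 0.903505,  z2 = atanh(0.882) = 1.384703
SE = √(1/(n1−3) + 1/(n2−3)) = √(1/15 + 1/31) = √(0.0666667 + 0.0322581) = √0.0989248 = 0.314523
z = (z1 − z2)/SE = (0.903505 − 1.384703) / 0.314523 = -0.481198 / 0.314523 = -1.530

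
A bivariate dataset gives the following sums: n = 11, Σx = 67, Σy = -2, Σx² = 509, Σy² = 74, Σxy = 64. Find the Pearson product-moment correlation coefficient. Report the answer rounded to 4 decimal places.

Numerator: nΣxy − (Σx)(Σy) = 11·64 − (67)(-2) = 838
Denominator: √[(nΣx²−(Σx)²)(nΣy²−(Σy)²)]
  nΣx²−(Σx)² = 11·509 − 4489 = 1110;  nΣy²−(Σy)² = 11·74 − 4 = 810
  √(1110·810) = √899100 = 948.2088
r = 838 / 948.2088 = 0.8838

0.8838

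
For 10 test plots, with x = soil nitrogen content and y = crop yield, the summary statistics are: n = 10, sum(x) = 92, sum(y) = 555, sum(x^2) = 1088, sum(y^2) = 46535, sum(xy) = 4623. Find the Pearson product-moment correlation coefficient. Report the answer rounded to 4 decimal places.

-0.2477

Numerator: nΣxy − (Σx)(Σy) = 10·4623 − (92)(555) = -4830
Denominator: √[(nΣx²−(Σx)²)(nΣy²−(Σy)²)]
  nΣx²−(Σx)² = 10·1088 − 8464 = 2416;  nΣy²−(Σy)² = 10·46535 − 308025 = 157325
  √(2416·157325) = √380097200 = 19496.0817
r = -4830 / 19496.0817 = -0.2477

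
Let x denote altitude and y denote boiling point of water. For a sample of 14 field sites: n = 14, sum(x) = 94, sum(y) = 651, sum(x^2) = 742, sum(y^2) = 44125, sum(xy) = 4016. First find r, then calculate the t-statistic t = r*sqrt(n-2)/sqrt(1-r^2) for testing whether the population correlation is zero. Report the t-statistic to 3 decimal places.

-1.036

Numerator: nΣxy − (Σx)(Σy) = 14·4016 − (94)(651) = -4970
Denominator: √[(nΣx²−(Σx)²)(nΣy²−(Σy)²)]
  nΣx²−(Σx)² = 14·742 − 8836 = 1552;  nΣy²−(Σy)² = 14·44125 − 423801 = 193949
  √(1552·193949) = √301008848 = 17349.6066
r = -4970 / 17349.6066 = -0.2865
t = r·√(n−2)/√(1−r²) = -0.2865·√12 / √(1−0.082082) = -0.992465 / 0.958080 = -1.036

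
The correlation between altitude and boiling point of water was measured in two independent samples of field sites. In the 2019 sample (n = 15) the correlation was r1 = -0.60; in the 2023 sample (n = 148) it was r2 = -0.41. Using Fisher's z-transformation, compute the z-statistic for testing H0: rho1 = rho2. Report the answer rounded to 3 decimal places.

z1 = atanh(-0.60) = -0.693147,  z2 = atanh(-0.41) = -0.435611
SE = √(1/(n1−3) + 1/(n2−3)) = √(1/12 + 1/145) = √(0.0833333 + 0.0068966) = √0.0902299 = 0.300383
z = (z1 − z2)/SE = (-0.693147 − (-0.435611)) / 0.300383 = -0.257536 / 0.300383 = -0.857

-0.857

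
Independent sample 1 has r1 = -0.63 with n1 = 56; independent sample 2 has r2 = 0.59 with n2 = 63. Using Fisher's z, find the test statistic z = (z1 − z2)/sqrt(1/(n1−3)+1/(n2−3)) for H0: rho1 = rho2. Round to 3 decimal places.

-7.528

z1 = atanh(-0.63) = -0.741416,  z2 = atanh(0.59) = 0.677666
SE = √(1/(n1−3) + 1/(n2−3)) = √(1/53 + 1/60) = √(0.0188679 + 0.0166667) = √0.0355346 = 0.188506
z = (z1 − z2)/SE = (-0.741416 − 0.677666) / 0.188506 = -1.419082 / 0.188506 = -7.528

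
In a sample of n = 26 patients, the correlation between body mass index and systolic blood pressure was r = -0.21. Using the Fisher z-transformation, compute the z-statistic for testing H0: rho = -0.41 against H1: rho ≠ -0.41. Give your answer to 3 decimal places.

1.067

Fisher z: atanh(-0.21) = -0.213171, atanh(-0.41) = -0.435611
z = (z_r − z_0)·√(n−3) = (-0.213171 − (-0.435611))·√23 = 0.222440 · 4.795832 = 1.067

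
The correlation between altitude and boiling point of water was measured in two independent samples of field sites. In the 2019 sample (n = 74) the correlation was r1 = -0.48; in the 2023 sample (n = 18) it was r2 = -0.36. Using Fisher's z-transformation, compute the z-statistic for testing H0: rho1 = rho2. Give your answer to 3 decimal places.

-0.514

z1 = atanh(-0.48) = -0.522984,  z2 = atanh(-0.36) = -0.376886
SE = √(1/(n1−3) + 1/(n2−3)) = √(1/71 + 1/15) = √(0.0140845 + 0.0666667) = √0.0807512 = 0.284168
z = (z1 − z2)/SE = (-0.522984 − (-0.376886)) / 0.284168 = -0.146098 / 0.284168 = -0.514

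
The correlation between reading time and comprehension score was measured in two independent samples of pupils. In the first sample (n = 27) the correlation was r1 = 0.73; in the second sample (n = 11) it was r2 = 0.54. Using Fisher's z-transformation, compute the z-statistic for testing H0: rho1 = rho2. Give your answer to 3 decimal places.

Fisher z-transforms: z1 = atanh(0.73) = 0.928727, z2 = atanh(0.54) = 0.604156; difference d = 0.324571
Var(d) = 1/24 + 1/8 = 0.0416667 + 0.1250000 = 0.1666667
z = d/√Var(d) = 0.324571 / √0.1666667 = 0.324571 / 0.408248 = 0.795

0.795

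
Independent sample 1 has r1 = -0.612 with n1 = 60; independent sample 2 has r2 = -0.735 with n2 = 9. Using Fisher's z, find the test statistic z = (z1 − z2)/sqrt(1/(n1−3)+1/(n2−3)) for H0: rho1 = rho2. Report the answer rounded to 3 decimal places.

0.530

Fisher z-transforms: z1 = atanh(-0.612) = -0.712113, z2 = atanh(-0.735) = -0.939516; difference d = 0.227403
Var(d) = 1/57 + 1/6 = 0.0175439 + 0.1666667 = 0.1842106
z = d/√Var(d) = 0.227403 / √0.1842106 = 0.227403 / 0.429198 = 0.530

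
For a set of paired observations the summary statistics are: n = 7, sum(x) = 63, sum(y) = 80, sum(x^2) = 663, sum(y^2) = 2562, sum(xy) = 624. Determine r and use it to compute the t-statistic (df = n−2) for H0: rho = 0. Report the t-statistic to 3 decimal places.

Numerator: nΣxy − (Σx)(Σy) = 7·624 − (63)(80) = -672
Denominator: √[(nΣx²−(Σx)²)(nΣy²−(Σy)²)]
  nΣx²−(Σx)² = 7·663 − 3969 = 672;  nΣy²−(Σy)² = 7·2562 − 6400 = 11534
  √(672·11534) = √7750848 = 2784.0345
r = -672 / 2784.0345 = -0.2414
t = r·√(n−2)/√(1−r²) = -0.2414·√5 / √(1−0.058274) = -0.539787 / 0.970426 = -0.556

-0.556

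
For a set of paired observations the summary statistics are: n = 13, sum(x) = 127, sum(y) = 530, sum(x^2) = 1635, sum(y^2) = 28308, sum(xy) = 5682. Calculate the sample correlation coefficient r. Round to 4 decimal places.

0.3103

S_xy = nΣxy − ΣxΣy = 13·5682 − 127·530 = 73866 − 67310 = 6556
S_xx = nΣx² − (Σx)² = 13·1635 − 127² = 21255 − 16129 = 5126
S_yy = nΣy² − (Σy)² = 13·28308 − 530² = 368004 − 280900 = 87104
r = S_xy / √(S_xx·S_yy) = 6556 / √(5126·87104) = 6556 / √446495104 = 6556 / 21130.4308 = 0.3103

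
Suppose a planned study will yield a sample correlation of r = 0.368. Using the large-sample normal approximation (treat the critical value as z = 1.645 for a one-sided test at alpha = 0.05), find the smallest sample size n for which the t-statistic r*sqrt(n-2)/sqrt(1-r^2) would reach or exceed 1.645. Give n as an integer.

20

r√(n−2)/√(1−r²) ≥ 1.645  ⇔  n−2 ≥ (1.645)²·(1−r²)/r²
(1−r²)/r² = (1−0.135424)/0.135424 = 6.3842
n ≥ 2 + 2.706025·6.3842 = 2 + 17.2758 = 19.2758
⌈19.2758⌉ = 20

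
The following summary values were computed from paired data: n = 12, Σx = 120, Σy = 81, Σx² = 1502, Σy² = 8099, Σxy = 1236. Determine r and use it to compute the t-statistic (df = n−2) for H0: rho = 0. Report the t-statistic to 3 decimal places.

Numerator: nΣxy − (Σx)(Σy) = 12·1236 − (120)(81) = 5112
Denominator: √[(nΣx²−(Σx)²)(nΣy²−(Σy)²)]
  nΣx²−(Σx)² = 12·1502 − 14400 = 3624;  nΣy²−(Σy)² = 12·8099 − 6561 = 90627
  √(3624·90627) = √328432248 = 18122.6998
r = 5112 / 18122.6998 = 0.2821
t = r·√(n−2)/√(1−r²) = 0.2821·√10 / √(1−0.079580) = 0.892079 / 0.959385 = 0.930

0.930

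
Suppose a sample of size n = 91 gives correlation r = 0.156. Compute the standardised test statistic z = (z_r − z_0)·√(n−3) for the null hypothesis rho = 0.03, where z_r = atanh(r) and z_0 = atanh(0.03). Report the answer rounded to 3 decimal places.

z_r = atanh(0.156) = 0.157284,  z_0 = atanh(0.03) = 0.030009
SE = 1/√(n−3) = 1/√88 = 0.106600
z = (z_r − z_0)/SE = (0.157284 − 0.030009) / 0.106600 = 0.127275 / 0.106600 = 1.194

1.194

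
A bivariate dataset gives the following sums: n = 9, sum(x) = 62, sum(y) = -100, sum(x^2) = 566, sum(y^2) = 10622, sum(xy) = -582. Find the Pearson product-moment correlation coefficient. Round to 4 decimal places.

S_xy = nΣxy − ΣxΣy = 9·(-582) − 62·(-100) = -5238 − (-6200) = 962
S_xx = nΣx² − (Σx)² = 9·566 − 62² = 5094 − 3844 = 1250
S_yy = nΣy² − (Σy)² = 9·10622 − (-100)² = 95598 − 10000 = 85598
r = S_xy / √(S_xx·S_yy) = 962 / √(1250·85598) = 962 / √106997500 = 962 / 10343.9596 = 0.0930

0.0930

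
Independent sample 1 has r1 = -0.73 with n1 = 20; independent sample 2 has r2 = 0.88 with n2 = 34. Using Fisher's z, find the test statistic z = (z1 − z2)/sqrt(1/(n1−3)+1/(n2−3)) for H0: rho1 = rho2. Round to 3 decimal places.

Fisher z-transforms: z1 = atanh(-0.73) = -0.928727, z2 = atanh(0.88) = 1.375768; difference d = -2.304495
Var(d) = 1/17 + 1/31 = 0.0588235 + 0.0322581 = 0.0910816
z = d/√Var(d) = -2.304495 / √0.0910816 = -2.304495 / 0.301797 = -7.636

-7.636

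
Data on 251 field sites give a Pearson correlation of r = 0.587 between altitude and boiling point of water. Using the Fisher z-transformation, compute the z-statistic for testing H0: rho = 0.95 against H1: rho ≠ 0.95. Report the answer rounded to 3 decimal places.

Fisher z: atanh(0.587) = 0.673077, atanh(0.95) = 1.831781
z = (z_r − z_0)·√(n−3) = (0.673077 − 1.831781)·√248 = -1.158704 · 15.748016 = -18.247

-18.247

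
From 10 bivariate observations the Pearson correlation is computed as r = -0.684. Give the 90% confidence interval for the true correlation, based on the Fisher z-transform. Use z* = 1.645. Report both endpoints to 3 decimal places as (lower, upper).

z_r = atanh(-0.684) = -0.836592;  SE = 1/√(n−3) = 1/√7 = 0.377964
z-limits: -0.836592 ± 1.645·0.377964 = -0.836592 ± 0.621751 = [-1.458343, -0.214841]
ρ-limits: (tanh -1.458343, tanh -0.214841) = (-0.897, -0.212)

(-0.897, -0.212)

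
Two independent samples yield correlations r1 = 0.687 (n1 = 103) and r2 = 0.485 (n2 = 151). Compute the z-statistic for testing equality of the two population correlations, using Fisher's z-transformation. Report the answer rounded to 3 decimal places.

2.416

z1 = atanh(0.687) = 0.842252,  z2 = atanh(0.485) = 0.529502
SE = √(1/(n1−3) + 1/(n2−3)) = √(1/100 + 1/148) = √(0.0100000 + 0.0067568) = √0.0167568 = 0.129448
z = (z1 − z2)/SE = (0.842252 − 0.529502) / 0.129448 = 0.312750 / 0.129448 = 2.416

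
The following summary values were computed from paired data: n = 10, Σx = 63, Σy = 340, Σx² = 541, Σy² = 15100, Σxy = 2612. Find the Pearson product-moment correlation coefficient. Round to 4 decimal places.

Numerator: nΣxy − (Σx)(Σy) = 10·2612 − (63)(340) = 4700
Denominator: √[(nΣx²−(Σx)²)(nΣy²−(Σy)²)]
  nΣx²−(Σx)² = 10·541 − 3969 = 1441;  nΣy²−(Σy)² = 10·15100 − 115600 = 35400
  √(1441·35400) = √51011400 = 7142.2265
r = 4700 / 7142.2265 = 0.6581

0.6581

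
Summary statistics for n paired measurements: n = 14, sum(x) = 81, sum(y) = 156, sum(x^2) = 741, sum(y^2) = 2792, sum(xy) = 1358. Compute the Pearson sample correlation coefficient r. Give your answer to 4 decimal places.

0.8501

Numerator: nΣxy − (Σx)(Σy) = 14·1358 − (81)(156) = 6376
Denominator: √[(nΣx²−(Σx)²)(nΣy²−(Σy)²)]
  nΣx²−(Σx)² = 14·741 − 6561 = 3813;  nΣy²−(Σy)² = 14·2792 − 24336 = 14752
  √(3813·14752) = √56249376 = 7499.9584
r = 6376 / 7499.9584 = 0.8501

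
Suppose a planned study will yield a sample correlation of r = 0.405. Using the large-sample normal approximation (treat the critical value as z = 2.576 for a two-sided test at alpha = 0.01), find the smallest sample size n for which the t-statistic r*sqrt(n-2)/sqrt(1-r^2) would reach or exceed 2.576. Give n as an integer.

36

Need r·√(n−2)/√(1−r²) ≥ 2.576
√(n−2) ≥ 2.576·√(1−0.164025) / 0.405 = 2.576·0.914317 / 0.405 = 5.8155
n−2 ≥ 33.8200  ⇒  n ≥ 35.8200
Smallest integer n = 36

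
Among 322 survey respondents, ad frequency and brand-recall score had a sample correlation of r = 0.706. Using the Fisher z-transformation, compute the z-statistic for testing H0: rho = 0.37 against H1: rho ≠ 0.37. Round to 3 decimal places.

8.765

Fisher z: atanh(0.706) = 0.879163, atanh(0.37) = 0.388423
z = (z_r − z_0)·√(n−3) = (0.879163 − 0.388423)·√319 = 0.490740 · 17.860571 = 8.765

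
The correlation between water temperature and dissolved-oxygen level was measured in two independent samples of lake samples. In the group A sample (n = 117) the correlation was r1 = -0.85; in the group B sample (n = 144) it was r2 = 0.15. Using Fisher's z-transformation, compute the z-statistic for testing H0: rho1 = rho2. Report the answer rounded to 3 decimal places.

Fisher z-transforms: z1 = atanh(-0.85) = -1.256153, z2 = atanh(0.15) = 0.151140; difference d = -1.407293
Var(d) = 1/114 + 1/141 = 0.0087719 + 0.0070922 = 0.0158641
z = d/√Var(d) = -1.407293 / √0.0158641 = -1.407293 / 0.125953 = -11.173

-11.173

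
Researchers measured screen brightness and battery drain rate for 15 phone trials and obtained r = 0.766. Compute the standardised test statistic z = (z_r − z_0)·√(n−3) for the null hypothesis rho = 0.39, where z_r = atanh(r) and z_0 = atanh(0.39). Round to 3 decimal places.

2.074

Fisher z: atanh(0.766) = 1.010576, atanh(0.39) = 0.411800
z = (z_r − z_0)·√(n−3) = (1.010576 − 0.411800)·√12 = 0.598776 · 3.464102 = 2.074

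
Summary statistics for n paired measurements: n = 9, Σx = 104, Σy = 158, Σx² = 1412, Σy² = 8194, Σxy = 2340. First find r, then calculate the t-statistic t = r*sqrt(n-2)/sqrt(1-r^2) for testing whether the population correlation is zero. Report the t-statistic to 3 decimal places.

Numerator: nΣxy − (Σx)(Σy) = 9·2340 − (104)(158) = 4628
Denominator: √[(nΣx²−(Σx)²)(nΣy²−(Σy)²)]
  nΣx²−(Σx)² = 9·1412 − 10816 = 1892;  nΣy²−(Σy)² = 9·8194 − 24964 = 48782
  √(1892·48782) = √92295544 = 9607.0570
r = 4628 / 9607.0570 = 0.4817
t = r·√(n−2)/√(1−r²) = 0.4817·√7 / √(1−0.232035) = 1.274458 / 0.876336 = 1.454

1.454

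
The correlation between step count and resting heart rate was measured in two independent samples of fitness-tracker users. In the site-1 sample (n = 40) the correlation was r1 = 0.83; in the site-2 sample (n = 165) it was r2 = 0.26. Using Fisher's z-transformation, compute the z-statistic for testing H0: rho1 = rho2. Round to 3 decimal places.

5.060

z1 = atanh(0.83) = 1.188136,  z2 = atanh(0.26) = 0.266108
SE = √(1/(n1−3) + 1/(n2−3)) = √(1/37 + 1/162) = √(0.0270270 + 0.0061728) = √0.0331998 = 0.182208
z = (z1 − z2)/SE = (1.188136 − 0.266108) / 0.182208 = 0.922028 / 0.182208 = 5.060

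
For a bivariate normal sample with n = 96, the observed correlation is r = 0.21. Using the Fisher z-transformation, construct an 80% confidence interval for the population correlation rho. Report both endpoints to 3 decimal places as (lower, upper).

Fisher z: z_r = atanh(r) = ½·ln((1+0.21)/(1−0.21)) = 0.213171
SE(z) = 1/√(n−3) = 1/√93 = 0.103695
80% ⇒ z* = 1.282; margin = 1.282·0.103695 = 0.132937
CI on z-scale: (0.080234, 0.346108)
Back-transform: tanh(0.080234) = 0.080062, tanh(0.346108) = 0.332919

(0.080, 0.333)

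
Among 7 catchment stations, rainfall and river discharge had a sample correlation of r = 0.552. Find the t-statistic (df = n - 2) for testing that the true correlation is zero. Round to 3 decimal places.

t = r·√(n−2) / √(1−r²) with r = 0.552, n = 7
  = 0.552·√5 / √(1 − 0.304704)
  = 0.552·2.236068 / 0.833844
  = 1.234310 / 0.833844 = 1.480

1.480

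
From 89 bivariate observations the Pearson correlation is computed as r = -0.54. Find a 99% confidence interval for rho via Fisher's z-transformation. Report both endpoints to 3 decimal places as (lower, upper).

(-0.707, -0.315)

Fisher z: z_r = atanh(r) = ½·ln((1+(-0.54))/(1−(-0.54))) = -0.604156
SE(z) = 1/√(n−3) = 1/√86 = 0.107833
99% ⇒ z* = 2.576; margin = 2.576·0.107833 = 0.277778
CI on z-scale: (-0.881934, -0.326378)
Back-transform: tanh(-0.881934) = -0.707387, tanh(-0.326378) = -0.315263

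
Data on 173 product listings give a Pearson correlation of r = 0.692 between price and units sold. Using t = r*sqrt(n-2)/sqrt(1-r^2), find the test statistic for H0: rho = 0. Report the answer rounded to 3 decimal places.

1 − r² = 1 − 0.478864 = 0.521136;  √(1−r²) = 0.721897
√(n−2) = √171 = 13.076697
t = r·√(n−2)/√(1−r²) = 0.692 · 13.076697 / 0.721897 = 12.535

12.535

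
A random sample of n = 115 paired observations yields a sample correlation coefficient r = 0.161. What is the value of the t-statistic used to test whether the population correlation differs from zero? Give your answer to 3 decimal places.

1 − r² = 1 − 0.025921 = 0.974079;  √(1−r²) = 0.986954
√(n−2) = √113 = 10.630146
t = r·√(n−2)/√(1−r²) = 0.161 · 10.630146 / 0.986954 = 1.734

1.734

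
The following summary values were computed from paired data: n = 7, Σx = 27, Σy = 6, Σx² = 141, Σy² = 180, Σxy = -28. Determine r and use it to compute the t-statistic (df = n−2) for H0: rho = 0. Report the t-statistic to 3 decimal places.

S_xy = nΣxy − ΣxΣy = 7·(-28) − 27·6 = -196 − 162 = -358
S_xx = nΣx² − (Σx)² = 7·141 − 27² = 987 − 729 = 258
S_yy = nΣy² − (Σy)² = 7·180 − 6² = 1260 − 36 = 1224
r = S_xy / √(S_xx·S_yy) = -358 / √(258·1224) = -358 / √315792 = -358 / 561.9537 = -0.6371
t = r·√(n−2)/√(1−r²) = -0.6371·√5 / √(1−0.405896) = -1.424599 / 0.770781 = -1.848

-1.848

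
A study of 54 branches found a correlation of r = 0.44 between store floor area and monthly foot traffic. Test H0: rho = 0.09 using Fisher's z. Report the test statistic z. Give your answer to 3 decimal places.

2.728

z_r = atanh(0.44) = 0.472231,  z_0 = atanh(0.09) = 0.090244
SE = 1/√(n−3) = 1/√51 = 0.140028
z = (z_r − z_0)/SE = (0.472231 − 0.090244) / 0.140028 = 0.381987 / 0.140028 = 2.728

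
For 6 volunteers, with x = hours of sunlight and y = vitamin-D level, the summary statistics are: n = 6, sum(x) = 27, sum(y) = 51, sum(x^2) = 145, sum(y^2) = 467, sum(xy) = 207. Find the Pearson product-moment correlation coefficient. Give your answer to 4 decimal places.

S_xy = nΣxy − ΣxΣy = 6·207 − 27·51 = 1242 − 1377 = -135
S_xx = nΣx² − (Σx)² = 6·145 − 27² = 870 − 729 = 141
S_yy = nΣy² − (Σy)² = 6·467 − 51² = 2802 − 2601 = 201
r = S_xy / √(S_xx·S_yy) = -135 / √(141·201) = -135 / √28341 = -135 / 168.3479 = -0.8019

-0.8019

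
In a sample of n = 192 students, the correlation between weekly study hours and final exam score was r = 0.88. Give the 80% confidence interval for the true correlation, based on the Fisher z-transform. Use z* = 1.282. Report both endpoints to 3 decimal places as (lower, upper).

(0.857, 0.899)

z_r = atanh(0.88) = 1.375768;  SE = 1/√(n−3) = 1/√189 = 0.072739
z-limits: 1.375768 ± 1.282·0.072739 = 1.375768 ± 0.093251 = [1.282517, 1.469019]
ρ-limits: (tanh 1.282517, tanh 1.469019) = (0.857, 0.899)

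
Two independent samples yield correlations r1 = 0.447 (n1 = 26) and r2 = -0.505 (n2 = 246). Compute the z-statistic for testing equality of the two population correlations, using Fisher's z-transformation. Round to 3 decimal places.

z1 = atanh(0.447) = 0.480945,  z2 = atanh(-0.505) = -0.555995
SE = √(1/(n1−3) + 1/(n2−3)) = √(1/23 + 1/243) = √(0.0434783 + 0.0041152) = √0.0475935 = 0.218159
z = (z1 − z2)/SE = (0.480945 − (-0.555995)) / 0.218159 = 1.036940 / 0.218159 = 4.753

4.753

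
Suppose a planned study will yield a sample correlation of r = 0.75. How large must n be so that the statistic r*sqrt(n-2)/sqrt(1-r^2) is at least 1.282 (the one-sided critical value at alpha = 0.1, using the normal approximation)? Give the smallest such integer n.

4

r√(n−2)/√(1−r²) ≥ 1.282  ⇔  n−2 ≥ (1.282)²·(1−r²)/r²
(1−r²)/r² = (1−0.5625)/0.5625 = 0.7778
n ≥ 2 + 1.643524·0.7778 = 2 + 1.2783 = 3.2783
⌈3.2783⌉ = 4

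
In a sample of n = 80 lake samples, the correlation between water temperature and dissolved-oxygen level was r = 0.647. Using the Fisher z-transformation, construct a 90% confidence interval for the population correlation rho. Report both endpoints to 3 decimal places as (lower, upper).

z_r = atanh(0.647) = 0.770121;  SE = 1/√(n−3) = 1/√77 = 0.113961
z-limits: 0.770121 ± 1.645·0.113961 = 0.770121 ± 0.187466 = [0.582655, 0.957587]
ρ-limits: (tanh 0.582655, tanh 0.957587) = (0.525, 0.743)

(0.525, 0.743)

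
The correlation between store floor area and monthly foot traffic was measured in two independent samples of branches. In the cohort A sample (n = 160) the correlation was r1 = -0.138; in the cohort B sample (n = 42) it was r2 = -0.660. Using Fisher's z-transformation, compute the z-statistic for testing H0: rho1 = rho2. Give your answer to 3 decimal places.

z1 = atanh(-0.138) = -0.138886,  z2 = atanh(-0.660) = -0.792814
SE = √(1/(n1−3) + 1/(n2−3)) = √(1/157 + 1/39) = √(0.0063694 + 0.0256410) = √0.0320104 = 0.178915
z = (z1 − z2)/SE = (-0.138886 − (-0.792814)) / 0.178915 = 0.653928 / 0.178915 = 3.655

3.655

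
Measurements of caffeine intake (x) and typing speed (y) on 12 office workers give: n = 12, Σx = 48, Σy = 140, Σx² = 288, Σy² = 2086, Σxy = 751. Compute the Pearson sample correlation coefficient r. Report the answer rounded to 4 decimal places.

Numerator: nΣxy − (Σx)(Σy) = 12·751 − (48)(140) = 2292
Denominator: √[(nΣx²−(Σx)²)(nΣy²−(Σy)²)]
  nΣx²−(Σx)² = 12·288 − 2304 = 1152;  nΣy²−(Σy)² = 12·2086 − 19600 = 5432
  √(1152·5432) = √6257664 = 2501.5323
r = 2292 / 2501.5323 = 0.9162

0.9162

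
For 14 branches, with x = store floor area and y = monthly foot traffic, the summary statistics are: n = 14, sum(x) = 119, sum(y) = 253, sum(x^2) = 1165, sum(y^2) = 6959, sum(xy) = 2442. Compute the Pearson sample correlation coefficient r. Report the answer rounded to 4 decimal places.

Numerator: nΣxy − (Σx)(Σy) = 14·2442 − (119)(253) = 4081
Denominator: √[(nΣx²−(Σx)²)(nΣy²−(Σy)²)]
  nΣx²−(Σx)² = 14·1165 − 14161 = 2149;  nΣy²−(Σy)² = 14·6959 − 64009 = 33417
  √(2149·33417) = √71813133 = 8474.2630
r = 4081 / 8474.2630 = 0.4816

0.4816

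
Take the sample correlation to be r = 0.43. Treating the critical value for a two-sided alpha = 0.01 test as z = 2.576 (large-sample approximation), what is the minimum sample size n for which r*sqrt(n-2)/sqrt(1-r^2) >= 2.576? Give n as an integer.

Need r·√(n−2)/√(1−r²) ≥ 2.576
√(n−2) ≥ 2.576·√(1−0.1849) / 0.43 = 2.576·0.902829 / 0.43 = 5.4086
n−2 ≥ 29.2530  ⇒  n ≥ 31.2530
Smallest integer n = 32

32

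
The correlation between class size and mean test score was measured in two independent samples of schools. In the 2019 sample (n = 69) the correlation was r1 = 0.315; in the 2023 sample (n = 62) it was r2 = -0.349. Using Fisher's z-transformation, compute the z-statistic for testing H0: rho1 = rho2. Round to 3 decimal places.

z1 = atanh(0.315) = 0.326087,  z2 = atanh(-0.349) = -0.364305
SE = √(1/(n1−3) + 1/(n2−3)) = √(1/66 + 1/59) = √(0.0151515 + 0.0169492) = √0.0321007 = 0.179167
z = (z1 − z2)/SE = (0.326087 − (-0.364305)) / 0.179167 = 0.690392 / 0.179167 = 3.853

3.853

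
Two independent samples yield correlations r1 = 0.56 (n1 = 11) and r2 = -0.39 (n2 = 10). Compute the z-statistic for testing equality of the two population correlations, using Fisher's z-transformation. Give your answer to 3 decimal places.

Fisher z-transforms: z1 = atanh(0.56) = 0.632833, z2 = atanh(-0.39) = -0.411800; difference d = 1.044633
Var(d) = 1/8 + 1/7 = 0.1250000 + 0.1428571 = 0.2678571
z = d/√Var(d) = 1.044633 / √0.2678571 = 1.044633 / 0.517549 = 2.018

2.018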